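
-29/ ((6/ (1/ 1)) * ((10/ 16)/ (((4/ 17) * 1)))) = -464/ 255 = -1.82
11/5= 2.20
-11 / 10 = -1.10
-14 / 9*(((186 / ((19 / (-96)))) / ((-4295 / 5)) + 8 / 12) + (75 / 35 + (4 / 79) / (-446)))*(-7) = 329971083022 / 7763230539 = 42.50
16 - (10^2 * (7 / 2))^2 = -122484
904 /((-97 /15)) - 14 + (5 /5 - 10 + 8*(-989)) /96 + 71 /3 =-660027 /3104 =-212.64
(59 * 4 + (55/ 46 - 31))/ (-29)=-9485/ 1334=-7.11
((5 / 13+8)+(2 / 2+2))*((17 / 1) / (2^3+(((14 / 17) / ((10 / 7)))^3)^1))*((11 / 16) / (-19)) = -4249130875 / 4970281212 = -0.85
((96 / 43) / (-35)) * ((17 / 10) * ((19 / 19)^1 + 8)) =-7344 / 7525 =-0.98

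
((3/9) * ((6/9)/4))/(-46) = -0.00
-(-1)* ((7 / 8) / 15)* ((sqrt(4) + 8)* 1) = 7 / 12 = 0.58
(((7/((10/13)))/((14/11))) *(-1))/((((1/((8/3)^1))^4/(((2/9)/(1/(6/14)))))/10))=-344.34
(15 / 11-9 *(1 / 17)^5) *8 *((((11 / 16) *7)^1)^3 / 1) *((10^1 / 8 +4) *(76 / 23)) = 88171096534983 / 4180059008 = 21093.27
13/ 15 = 0.87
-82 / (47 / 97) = -7954 / 47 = -169.23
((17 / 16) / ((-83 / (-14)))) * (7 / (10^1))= 833 / 6640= 0.13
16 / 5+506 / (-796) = 5103 / 1990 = 2.56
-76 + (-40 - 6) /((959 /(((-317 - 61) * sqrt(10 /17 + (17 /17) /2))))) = -76 + 1242 * sqrt(1258) /2329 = -57.09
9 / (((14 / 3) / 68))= 918 / 7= 131.14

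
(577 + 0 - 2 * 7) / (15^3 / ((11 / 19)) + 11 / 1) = 6193 / 64246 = 0.10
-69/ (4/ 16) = -276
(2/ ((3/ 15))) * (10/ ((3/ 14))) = 1400/ 3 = 466.67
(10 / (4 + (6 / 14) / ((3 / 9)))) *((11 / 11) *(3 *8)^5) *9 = 5016453120 / 37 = 135579814.05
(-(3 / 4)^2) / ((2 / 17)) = -153 / 32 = -4.78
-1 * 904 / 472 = -113 / 59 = -1.92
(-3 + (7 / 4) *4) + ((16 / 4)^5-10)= 1018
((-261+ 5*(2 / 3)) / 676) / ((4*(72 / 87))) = -22417 / 194688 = -0.12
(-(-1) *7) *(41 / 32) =287 / 32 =8.97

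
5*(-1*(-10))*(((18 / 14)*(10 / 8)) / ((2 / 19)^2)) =406125 / 56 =7252.23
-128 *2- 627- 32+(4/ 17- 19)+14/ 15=-237872/ 255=-932.83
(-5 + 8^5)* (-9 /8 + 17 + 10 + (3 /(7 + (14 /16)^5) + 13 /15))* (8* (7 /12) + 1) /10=503891.28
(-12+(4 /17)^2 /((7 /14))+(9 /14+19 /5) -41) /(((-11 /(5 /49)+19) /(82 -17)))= 35.46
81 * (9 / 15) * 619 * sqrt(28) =300834 * sqrt(7) / 5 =159186.39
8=8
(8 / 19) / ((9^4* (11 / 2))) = 16 / 1371249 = 0.00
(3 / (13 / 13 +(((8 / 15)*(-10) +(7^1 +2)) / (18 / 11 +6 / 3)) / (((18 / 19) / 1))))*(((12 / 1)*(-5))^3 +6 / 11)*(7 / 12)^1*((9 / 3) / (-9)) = 427678920 / 7007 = 61035.95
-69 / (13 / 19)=-1311 / 13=-100.85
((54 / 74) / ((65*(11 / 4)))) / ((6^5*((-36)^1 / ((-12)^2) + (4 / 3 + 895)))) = 0.00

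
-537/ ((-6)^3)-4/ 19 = 3113/ 1368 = 2.28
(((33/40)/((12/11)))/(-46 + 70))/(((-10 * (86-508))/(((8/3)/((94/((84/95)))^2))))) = 5929/3365234780000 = 0.00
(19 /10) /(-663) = -19 /6630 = -0.00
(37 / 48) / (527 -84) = 37 / 21264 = 0.00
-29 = -29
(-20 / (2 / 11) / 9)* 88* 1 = -9680 / 9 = -1075.56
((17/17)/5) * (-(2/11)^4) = -16/73205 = -0.00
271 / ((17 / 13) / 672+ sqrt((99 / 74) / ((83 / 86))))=-123597775392 / 324883544353+ 62046286848 * sqrt(1452583) / 324883544353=229.79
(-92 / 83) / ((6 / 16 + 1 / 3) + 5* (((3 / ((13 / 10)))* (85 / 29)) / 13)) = -10821408 / 32313311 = -0.33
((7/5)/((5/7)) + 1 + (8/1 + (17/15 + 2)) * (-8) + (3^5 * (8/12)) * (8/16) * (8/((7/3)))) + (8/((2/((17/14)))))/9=302632/1575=192.15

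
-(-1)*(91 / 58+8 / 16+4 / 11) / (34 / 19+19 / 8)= 117952 / 201927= 0.58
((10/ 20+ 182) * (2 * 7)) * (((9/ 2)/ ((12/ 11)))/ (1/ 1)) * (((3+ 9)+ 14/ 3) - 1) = 1320935/ 8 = 165116.88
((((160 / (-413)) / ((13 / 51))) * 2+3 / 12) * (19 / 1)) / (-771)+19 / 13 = 25338457 / 16557996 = 1.53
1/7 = 0.14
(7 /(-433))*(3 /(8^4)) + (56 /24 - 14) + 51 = 39.33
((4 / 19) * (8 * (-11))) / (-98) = 176 / 931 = 0.19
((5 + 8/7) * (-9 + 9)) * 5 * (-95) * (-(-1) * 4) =0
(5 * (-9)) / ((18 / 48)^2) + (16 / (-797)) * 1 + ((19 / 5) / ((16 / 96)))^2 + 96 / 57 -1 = 75905853 / 378575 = 200.50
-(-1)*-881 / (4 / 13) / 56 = -11453 / 224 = -51.13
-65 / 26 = -5 / 2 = -2.50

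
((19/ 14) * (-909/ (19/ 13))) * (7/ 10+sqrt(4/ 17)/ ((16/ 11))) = -11817/ 20 - 129987 * sqrt(17)/ 1904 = -872.34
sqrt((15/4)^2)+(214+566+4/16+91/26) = 1575/2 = 787.50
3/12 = 1/4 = 0.25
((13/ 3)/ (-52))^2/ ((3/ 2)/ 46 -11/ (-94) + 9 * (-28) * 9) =-1081/ 353022660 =-0.00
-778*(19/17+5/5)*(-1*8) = 224064/17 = 13180.24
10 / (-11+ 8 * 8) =10 / 53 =0.19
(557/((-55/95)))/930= -10583/10230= -1.03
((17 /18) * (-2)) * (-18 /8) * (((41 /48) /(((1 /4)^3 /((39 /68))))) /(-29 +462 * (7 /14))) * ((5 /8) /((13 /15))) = 3075 /6464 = 0.48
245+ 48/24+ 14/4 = 501/2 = 250.50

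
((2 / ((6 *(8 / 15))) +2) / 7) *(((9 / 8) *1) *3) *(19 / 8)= 3.01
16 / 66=8 / 33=0.24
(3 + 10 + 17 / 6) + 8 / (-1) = 47 / 6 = 7.83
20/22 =10/11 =0.91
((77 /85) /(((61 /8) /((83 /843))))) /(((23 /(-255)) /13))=-664664 /394243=-1.69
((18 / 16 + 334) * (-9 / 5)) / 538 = -24129 / 21520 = -1.12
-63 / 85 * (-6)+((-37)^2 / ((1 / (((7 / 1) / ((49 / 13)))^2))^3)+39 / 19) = 10672995917968 / 190003135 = 56172.74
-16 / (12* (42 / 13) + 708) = -52 / 2427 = -0.02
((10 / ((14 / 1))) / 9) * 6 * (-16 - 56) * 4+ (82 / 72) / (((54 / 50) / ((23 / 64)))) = -59554655 / 435456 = -136.76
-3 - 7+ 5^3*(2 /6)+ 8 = 119 /3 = 39.67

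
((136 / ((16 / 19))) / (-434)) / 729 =-323 / 632772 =-0.00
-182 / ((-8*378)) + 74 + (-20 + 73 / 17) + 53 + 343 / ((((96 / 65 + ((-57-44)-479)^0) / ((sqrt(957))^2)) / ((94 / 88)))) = 11964945409 / 84456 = 141670.76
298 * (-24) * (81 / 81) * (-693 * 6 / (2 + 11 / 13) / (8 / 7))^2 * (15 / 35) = -6856816089123 / 1369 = -5008631182.70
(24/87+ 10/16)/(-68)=-209/15776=-0.01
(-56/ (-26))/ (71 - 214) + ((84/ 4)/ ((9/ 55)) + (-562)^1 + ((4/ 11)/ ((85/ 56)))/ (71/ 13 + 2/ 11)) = -55296858787/ 127518105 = -433.64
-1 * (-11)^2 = -121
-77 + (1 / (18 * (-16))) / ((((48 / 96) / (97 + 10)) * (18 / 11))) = -200761 / 2592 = -77.45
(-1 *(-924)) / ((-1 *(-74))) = 12.49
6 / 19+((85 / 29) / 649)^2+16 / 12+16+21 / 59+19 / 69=2829784849601 / 154798527917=18.28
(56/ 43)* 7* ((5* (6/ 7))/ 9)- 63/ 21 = 173/ 129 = 1.34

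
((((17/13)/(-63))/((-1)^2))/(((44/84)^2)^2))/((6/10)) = -87465/190333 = -0.46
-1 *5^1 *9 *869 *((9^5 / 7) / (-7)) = 2309111145 / 49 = 47124717.24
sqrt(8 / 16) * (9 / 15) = 3 * sqrt(2) / 10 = 0.42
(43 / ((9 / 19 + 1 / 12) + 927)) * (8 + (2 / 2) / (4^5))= 20081043 / 54139648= 0.37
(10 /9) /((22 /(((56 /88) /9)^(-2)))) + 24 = 34.10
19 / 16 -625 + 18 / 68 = -169605 / 272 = -623.55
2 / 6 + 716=2149 / 3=716.33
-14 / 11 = -1.27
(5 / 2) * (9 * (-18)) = -405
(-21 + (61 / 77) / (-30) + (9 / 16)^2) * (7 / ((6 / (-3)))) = 6123533 / 84480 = 72.49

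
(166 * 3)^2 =248004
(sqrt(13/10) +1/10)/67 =1/670 +sqrt(130)/670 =0.02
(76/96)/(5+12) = 19/408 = 0.05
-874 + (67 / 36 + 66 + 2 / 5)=-805.74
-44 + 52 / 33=-1400 / 33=-42.42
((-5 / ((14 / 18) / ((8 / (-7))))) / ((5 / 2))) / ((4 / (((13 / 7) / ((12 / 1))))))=39 / 343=0.11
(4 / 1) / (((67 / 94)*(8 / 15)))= 10.52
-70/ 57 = -1.23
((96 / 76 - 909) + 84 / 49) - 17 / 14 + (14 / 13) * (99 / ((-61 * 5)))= -136746043 / 150670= -907.59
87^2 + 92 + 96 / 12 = 7669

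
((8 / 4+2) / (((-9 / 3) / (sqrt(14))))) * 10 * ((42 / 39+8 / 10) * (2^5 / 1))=-31232 * sqrt(14) / 39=-2996.40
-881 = -881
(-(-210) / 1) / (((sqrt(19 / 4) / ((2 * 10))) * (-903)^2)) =400 * sqrt(19) / 737751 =0.00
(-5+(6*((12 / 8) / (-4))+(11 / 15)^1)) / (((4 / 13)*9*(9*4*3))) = -5083 / 233280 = -0.02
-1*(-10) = 10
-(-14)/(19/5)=70/19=3.68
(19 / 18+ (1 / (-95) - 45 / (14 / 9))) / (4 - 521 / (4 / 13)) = 667532 / 40440645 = 0.02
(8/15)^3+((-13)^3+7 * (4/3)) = -7382863/3375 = -2187.51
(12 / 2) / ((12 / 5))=5 / 2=2.50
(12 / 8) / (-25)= -3 / 50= -0.06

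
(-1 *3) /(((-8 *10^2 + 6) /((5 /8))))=15 /6352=0.00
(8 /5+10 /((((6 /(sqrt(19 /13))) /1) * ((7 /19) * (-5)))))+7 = 43 /5 - 19 * sqrt(247) /273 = 7.51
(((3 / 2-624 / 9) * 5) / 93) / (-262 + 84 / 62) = 407 / 29088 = 0.01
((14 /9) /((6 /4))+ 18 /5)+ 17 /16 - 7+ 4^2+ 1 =33911 /2160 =15.70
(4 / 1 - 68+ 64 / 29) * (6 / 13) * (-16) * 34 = 5849088 / 377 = 15514.82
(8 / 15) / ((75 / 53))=424 / 1125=0.38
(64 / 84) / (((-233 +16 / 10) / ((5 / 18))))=-200 / 218673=-0.00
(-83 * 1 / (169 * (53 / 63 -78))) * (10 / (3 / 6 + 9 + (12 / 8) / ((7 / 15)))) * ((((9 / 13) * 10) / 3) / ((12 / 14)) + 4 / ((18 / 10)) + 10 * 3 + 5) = 189928900 / 950485913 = 0.20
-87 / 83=-1.05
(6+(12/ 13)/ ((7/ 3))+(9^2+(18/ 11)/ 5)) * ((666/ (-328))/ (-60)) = 48734883/ 16416400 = 2.97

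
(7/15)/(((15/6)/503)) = 7042/75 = 93.89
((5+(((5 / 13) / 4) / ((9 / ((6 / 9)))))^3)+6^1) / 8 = 3805432613 / 2767587264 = 1.38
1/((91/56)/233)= 1864/13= 143.38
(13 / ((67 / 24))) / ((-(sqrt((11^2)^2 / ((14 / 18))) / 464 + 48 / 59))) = -147958300672 / 22434622437 + 20325475456* sqrt(7) / 22434622437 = -4.20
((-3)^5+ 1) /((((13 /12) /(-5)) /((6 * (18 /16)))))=7539.23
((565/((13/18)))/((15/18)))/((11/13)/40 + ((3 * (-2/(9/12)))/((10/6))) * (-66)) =488160/164747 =2.96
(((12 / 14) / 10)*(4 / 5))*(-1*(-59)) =708 / 175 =4.05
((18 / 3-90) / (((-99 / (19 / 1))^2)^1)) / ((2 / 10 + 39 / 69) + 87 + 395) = -30590 / 4773087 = -0.01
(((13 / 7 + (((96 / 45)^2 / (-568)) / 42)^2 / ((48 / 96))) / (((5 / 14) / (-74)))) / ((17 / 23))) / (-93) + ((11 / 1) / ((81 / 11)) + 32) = 4968323461442443 / 127093739259375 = 39.09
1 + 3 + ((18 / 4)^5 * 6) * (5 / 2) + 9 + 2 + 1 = 886247 / 32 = 27695.22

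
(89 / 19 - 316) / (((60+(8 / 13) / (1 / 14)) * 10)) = -15379 / 33896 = -0.45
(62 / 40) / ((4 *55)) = 0.01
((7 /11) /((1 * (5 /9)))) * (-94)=-5922 /55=-107.67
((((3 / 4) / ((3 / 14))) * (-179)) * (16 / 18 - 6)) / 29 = 28819 / 261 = 110.42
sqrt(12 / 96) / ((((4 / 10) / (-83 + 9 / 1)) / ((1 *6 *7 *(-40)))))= 77700 *sqrt(2)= 109884.39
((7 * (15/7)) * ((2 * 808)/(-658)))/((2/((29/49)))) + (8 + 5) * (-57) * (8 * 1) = -95741028/16121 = -5938.90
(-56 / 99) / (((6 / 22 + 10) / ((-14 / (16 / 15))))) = 245 / 339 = 0.72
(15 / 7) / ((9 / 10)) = 50 / 21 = 2.38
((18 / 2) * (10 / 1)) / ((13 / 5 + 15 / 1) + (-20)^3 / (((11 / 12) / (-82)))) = 2475 / 19680484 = 0.00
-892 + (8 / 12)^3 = -24076 / 27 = -891.70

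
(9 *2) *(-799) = -14382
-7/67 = -0.10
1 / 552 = 0.00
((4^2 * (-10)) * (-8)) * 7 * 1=8960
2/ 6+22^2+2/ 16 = 11627/ 24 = 484.46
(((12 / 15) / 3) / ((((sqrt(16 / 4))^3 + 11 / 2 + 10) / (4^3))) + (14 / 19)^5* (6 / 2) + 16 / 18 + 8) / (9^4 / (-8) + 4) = -430131540352 / 34192042534665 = -0.01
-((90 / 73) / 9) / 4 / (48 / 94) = -235 / 3504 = -0.07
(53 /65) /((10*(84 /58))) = 1537 /27300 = 0.06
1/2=0.50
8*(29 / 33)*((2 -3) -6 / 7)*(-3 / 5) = 3016 / 385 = 7.83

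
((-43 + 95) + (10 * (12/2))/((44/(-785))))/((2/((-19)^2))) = -4044283/22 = -183831.05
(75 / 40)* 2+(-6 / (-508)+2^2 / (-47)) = 87785 / 23876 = 3.68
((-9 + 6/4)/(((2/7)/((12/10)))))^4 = 15752961/16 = 984560.06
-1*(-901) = 901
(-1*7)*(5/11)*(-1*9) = 315/11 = 28.64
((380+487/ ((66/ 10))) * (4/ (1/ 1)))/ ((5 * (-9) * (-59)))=11980/ 17523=0.68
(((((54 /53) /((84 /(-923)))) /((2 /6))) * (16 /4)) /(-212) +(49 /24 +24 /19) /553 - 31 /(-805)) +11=951294597301 /81459089880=11.68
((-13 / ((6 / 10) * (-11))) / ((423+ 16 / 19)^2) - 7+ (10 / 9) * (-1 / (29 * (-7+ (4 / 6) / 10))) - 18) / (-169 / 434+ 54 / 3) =-1.42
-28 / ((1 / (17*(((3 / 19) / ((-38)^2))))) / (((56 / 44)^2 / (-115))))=69972 / 95442985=0.00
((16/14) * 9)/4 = 18/7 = 2.57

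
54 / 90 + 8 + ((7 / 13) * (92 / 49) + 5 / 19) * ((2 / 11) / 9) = 7382383 / 855855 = 8.63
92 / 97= 0.95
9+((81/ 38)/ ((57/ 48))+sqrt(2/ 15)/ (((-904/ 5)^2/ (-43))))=3897/ 361 - 215*sqrt(30)/ 2451648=10.79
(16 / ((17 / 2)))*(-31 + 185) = 289.88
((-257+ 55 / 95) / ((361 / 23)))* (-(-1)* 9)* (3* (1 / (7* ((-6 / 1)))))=72036 / 6859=10.50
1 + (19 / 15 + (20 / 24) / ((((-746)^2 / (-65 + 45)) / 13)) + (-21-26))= -62237581 / 1391290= -44.73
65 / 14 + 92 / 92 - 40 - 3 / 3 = -495 / 14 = -35.36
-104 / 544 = -13 / 68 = -0.19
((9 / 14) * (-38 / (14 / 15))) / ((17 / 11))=-28215 / 1666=-16.94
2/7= 0.29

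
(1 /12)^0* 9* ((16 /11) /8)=18 /11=1.64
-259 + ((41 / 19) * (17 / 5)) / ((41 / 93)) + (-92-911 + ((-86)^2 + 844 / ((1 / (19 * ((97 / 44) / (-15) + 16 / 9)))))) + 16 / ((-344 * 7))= 91444668538 / 2830905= 32302.27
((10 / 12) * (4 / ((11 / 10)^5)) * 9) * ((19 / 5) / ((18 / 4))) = 7600000 / 483153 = 15.73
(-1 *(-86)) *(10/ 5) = 172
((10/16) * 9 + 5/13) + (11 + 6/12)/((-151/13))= 78827/15704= 5.02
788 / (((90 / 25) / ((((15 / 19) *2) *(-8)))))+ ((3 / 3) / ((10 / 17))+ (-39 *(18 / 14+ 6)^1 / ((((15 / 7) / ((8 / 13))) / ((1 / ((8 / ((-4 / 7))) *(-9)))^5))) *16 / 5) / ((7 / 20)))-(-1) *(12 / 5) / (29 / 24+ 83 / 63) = -81427821964527733 / 29478673448910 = -2762.26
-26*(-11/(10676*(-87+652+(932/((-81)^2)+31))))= 938223/20878455344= 0.00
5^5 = 3125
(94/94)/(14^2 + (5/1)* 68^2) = 1/23316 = 0.00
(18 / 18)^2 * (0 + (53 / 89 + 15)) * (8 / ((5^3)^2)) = 11104 / 1390625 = 0.01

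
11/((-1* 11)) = -1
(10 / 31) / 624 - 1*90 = -870475 / 9672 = -90.00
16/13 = 1.23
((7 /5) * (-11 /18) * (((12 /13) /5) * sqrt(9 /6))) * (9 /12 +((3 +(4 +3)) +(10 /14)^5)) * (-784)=10782948 * sqrt(6) /15925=1658.57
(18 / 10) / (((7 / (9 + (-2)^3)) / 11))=99 / 35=2.83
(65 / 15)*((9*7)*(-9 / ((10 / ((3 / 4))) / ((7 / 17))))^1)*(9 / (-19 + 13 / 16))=309582 / 8245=37.55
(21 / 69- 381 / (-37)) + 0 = 9022 / 851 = 10.60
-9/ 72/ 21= -1/ 168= -0.01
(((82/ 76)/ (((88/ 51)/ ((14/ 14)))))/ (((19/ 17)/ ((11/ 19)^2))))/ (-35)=-391017/ 72979760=-0.01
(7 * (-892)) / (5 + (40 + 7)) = -120.08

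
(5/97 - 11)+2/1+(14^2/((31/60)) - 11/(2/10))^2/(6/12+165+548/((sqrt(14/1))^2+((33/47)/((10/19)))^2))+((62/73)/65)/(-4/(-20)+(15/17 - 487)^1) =2634190869404669569114424/5100254599713624185601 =516.48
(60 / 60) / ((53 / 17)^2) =289 / 2809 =0.10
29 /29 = 1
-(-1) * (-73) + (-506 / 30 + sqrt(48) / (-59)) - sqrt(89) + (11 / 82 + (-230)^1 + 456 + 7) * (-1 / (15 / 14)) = -63029 / 205 - sqrt(89) - 4 * sqrt(3) / 59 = -317.01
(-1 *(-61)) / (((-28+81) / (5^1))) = 305 / 53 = 5.75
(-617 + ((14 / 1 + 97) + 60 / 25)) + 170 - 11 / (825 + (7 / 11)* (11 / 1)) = -1387831 / 4160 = -333.61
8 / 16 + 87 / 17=191 / 34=5.62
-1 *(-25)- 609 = -584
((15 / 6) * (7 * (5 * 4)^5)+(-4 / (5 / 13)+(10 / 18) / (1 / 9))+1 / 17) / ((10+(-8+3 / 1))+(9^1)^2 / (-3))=-2379999773 / 935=-2545454.30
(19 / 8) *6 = 57 / 4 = 14.25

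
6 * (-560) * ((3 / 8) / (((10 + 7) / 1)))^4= -8505 / 10690688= -0.00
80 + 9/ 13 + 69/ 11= 86.97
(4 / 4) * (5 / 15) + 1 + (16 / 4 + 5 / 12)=23 / 4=5.75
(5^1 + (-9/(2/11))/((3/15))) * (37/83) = -17945/166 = -108.10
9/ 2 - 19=-29/ 2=-14.50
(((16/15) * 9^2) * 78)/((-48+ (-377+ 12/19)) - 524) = -640224/90095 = -7.11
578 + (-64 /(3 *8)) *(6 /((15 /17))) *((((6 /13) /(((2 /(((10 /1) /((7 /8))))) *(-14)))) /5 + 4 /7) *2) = 1067566 /1911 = 558.64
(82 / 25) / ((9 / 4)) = 328 / 225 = 1.46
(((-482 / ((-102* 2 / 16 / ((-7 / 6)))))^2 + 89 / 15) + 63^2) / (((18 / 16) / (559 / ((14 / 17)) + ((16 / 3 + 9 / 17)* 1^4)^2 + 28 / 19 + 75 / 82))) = 11251712461477637824 / 2988141925293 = 3765454.50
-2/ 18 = -1/ 9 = -0.11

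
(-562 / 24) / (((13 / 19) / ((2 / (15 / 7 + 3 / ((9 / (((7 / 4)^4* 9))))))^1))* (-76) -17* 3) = 62944 / 2253267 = 0.03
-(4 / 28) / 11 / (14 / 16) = -8 / 539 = -0.01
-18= -18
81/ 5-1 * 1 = 76/ 5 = 15.20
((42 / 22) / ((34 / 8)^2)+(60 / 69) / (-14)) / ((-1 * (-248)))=11153 / 63465556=0.00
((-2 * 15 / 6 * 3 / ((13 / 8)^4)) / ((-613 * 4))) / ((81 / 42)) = 71680 / 157571037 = 0.00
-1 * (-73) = 73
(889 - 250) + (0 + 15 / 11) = 7044 / 11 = 640.36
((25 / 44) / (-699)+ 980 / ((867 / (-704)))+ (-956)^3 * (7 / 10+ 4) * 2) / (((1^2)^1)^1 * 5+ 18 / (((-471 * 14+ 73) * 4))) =-2380200116084050128053 / 1448845113210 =-1642825788.89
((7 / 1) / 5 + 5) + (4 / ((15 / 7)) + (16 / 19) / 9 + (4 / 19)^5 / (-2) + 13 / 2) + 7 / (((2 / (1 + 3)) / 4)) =70.86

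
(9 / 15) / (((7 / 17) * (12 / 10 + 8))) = 51 / 322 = 0.16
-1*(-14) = 14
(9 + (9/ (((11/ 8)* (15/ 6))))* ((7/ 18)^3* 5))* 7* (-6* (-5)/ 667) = 609350/ 198099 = 3.08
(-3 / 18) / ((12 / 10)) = -5 / 36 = -0.14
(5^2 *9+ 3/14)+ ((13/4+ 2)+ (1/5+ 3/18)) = 96949/420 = 230.83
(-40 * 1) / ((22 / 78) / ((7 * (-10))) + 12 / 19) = -2074800 / 32551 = -63.74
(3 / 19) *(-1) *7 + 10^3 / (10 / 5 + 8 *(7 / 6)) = 28143 / 323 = 87.13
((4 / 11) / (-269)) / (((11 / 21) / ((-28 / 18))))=392 / 97647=0.00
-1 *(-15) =15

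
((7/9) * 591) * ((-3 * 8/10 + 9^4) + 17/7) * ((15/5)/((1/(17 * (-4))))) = -3076203856/5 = -615240771.20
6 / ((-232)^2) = 3 / 26912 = 0.00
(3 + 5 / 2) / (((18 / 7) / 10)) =385 / 18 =21.39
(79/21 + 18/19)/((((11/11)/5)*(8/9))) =28185/1064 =26.49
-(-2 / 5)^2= -4 / 25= -0.16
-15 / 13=-1.15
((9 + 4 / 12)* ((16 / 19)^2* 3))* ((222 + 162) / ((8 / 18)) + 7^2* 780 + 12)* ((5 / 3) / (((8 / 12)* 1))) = 700600320 / 361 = 1940721.11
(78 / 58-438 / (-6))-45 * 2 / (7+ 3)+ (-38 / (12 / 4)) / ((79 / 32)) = 413851 / 6873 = 60.21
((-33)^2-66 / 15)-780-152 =763 / 5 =152.60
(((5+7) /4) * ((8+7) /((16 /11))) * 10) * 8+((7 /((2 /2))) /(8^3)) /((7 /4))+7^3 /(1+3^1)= 327777 /128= 2560.76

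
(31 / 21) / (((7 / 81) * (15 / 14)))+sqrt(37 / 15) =sqrt(555) / 15+558 / 35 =17.51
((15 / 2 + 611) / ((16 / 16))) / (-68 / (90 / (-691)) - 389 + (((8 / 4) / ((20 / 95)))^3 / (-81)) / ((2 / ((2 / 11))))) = 22043340 / 4708993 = 4.68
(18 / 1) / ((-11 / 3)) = -54 / 11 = -4.91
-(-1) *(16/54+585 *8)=126368/27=4680.30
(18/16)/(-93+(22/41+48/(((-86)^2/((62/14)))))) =-4775967/392413288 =-0.01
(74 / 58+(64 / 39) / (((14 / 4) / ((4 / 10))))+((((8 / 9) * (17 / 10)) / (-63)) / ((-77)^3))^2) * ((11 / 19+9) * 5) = 1848362741599938490786 / 26371451361707370765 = 70.09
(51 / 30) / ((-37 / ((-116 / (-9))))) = -0.59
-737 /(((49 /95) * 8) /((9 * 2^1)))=-630135 /196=-3214.97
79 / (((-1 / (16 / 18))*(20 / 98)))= -15484 / 45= -344.09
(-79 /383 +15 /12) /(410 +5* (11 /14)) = 11193 /4438970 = 0.00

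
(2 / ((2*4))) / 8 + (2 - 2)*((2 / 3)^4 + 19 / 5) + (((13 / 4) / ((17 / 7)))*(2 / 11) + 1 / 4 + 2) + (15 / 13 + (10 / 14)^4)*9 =2848738631 / 186778592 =15.25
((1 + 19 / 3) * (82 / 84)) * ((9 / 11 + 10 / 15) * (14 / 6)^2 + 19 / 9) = 72.99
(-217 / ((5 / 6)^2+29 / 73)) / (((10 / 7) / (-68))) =135725688 / 14345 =9461.53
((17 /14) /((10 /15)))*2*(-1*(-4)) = 102 /7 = 14.57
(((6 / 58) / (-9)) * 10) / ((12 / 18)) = -5 / 29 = -0.17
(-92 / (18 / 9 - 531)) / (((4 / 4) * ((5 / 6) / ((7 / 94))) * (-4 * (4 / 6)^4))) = -1701 / 86480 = -0.02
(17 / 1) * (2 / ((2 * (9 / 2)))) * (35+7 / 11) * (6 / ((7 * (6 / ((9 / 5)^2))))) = 17136 / 275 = 62.31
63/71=0.89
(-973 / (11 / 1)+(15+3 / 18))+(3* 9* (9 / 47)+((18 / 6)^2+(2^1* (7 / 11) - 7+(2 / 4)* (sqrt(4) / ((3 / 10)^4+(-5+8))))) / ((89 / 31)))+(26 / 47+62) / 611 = -10265137813559 / 153762821706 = -66.76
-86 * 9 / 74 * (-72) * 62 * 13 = 22458384 / 37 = 606983.35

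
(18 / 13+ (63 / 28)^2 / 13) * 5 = 1845 / 208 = 8.87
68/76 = 17/19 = 0.89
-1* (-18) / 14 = 9 / 7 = 1.29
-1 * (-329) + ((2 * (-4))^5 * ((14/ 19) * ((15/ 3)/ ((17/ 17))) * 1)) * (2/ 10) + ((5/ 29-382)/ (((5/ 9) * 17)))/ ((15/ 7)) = -5581492952/ 234175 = -23834.71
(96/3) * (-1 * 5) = -160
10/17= 0.59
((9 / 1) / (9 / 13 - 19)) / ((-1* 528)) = 39 / 41888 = 0.00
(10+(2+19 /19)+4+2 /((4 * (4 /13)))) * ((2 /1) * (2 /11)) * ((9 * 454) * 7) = 2130849 /11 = 193713.55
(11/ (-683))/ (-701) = 11/ 478783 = 0.00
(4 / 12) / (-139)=-1 / 417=-0.00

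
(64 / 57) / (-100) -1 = -1441 / 1425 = -1.01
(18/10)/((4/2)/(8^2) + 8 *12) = 288/15365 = 0.02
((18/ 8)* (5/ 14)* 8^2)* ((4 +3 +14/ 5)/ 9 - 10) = -3208/ 7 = -458.29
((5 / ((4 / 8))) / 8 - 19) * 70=-2485 / 2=-1242.50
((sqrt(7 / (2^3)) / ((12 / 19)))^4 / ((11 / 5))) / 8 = 31928645 / 116785152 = 0.27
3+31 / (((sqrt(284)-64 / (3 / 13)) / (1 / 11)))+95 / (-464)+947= 835826398219 / 880016368-279*sqrt(71) / 3793174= 949.78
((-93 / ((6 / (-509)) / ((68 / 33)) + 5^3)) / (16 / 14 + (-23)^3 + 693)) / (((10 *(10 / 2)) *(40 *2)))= 1877701 / 115815104540000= 0.00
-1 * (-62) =62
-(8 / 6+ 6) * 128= -2816 / 3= -938.67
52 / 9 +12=160 / 9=17.78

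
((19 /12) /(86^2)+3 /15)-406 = -180077713 /443760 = -405.80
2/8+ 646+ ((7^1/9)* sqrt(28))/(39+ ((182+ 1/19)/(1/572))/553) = 147098* sqrt(7)/21494889+ 2585/4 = 646.27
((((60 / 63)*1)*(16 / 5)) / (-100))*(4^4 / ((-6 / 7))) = 9.10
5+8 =13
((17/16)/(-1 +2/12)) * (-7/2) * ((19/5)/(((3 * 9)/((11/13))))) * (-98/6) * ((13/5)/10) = -1218679/540000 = -2.26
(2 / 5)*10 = 4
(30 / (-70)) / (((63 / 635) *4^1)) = -635 / 588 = -1.08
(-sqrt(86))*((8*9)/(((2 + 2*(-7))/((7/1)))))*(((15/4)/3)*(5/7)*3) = 225*sqrt(86)/2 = 1043.28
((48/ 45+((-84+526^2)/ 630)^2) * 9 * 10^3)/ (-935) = -153007115648/ 82467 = -1855373.85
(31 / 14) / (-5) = -31 / 70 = -0.44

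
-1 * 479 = -479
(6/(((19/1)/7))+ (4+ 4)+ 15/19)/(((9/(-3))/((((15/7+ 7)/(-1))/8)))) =88/21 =4.19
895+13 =908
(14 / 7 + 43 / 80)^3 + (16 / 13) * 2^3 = 174286551 / 6656000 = 26.18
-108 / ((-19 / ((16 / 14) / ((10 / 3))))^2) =-15552 / 442225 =-0.04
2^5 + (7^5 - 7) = 16832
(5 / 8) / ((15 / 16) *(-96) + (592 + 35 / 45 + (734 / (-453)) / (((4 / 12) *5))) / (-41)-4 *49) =-1392975 / 669595912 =-0.00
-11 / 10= -1.10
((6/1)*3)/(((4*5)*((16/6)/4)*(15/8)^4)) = 1024/9375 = 0.11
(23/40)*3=69/40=1.72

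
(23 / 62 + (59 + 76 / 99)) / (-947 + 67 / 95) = -35067445 / 551793924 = -0.06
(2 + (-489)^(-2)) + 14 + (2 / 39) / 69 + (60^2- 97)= 3519.00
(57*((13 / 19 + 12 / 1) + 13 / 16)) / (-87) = -4103 / 464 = -8.84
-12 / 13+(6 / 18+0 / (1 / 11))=-23 / 39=-0.59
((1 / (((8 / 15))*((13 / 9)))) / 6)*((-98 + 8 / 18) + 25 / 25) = -4345 / 208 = -20.89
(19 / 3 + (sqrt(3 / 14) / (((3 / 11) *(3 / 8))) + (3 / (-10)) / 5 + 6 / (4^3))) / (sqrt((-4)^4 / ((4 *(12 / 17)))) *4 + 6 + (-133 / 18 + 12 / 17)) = 312664 *sqrt(42) / 950536601 + 162880179 / 54316377200 + 7324416 *sqrt(238) / 950536601 + 79491762 *sqrt(51) / 3394773575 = 0.29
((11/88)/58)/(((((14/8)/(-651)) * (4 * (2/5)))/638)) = -5115/16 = -319.69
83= 83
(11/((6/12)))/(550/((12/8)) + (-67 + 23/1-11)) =6/85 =0.07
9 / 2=4.50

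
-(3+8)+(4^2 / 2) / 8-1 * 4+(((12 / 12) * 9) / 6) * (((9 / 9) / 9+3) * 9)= 28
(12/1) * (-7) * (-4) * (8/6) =448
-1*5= -5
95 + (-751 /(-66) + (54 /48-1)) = 28117 /264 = 106.50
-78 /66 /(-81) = 13 /891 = 0.01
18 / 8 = 9 / 4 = 2.25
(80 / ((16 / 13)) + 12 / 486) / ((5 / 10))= 10534 / 81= 130.05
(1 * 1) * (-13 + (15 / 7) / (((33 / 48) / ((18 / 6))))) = -281 / 77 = -3.65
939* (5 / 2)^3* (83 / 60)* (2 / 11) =649475 / 176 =3690.20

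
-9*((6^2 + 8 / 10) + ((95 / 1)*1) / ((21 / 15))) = -32967 / 35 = -941.91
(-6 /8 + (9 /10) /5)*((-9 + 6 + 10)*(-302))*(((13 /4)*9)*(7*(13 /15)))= 213823701 /1000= 213823.70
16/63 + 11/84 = 97/252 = 0.38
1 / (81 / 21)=7 / 27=0.26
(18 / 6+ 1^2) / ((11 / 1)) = 4 / 11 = 0.36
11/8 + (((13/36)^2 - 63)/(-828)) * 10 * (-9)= -325423/59616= -5.46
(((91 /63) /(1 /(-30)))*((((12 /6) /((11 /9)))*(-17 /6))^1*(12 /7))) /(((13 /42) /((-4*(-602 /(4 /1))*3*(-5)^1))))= -110527200 /11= -10047927.27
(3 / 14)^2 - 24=-4695 / 196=-23.95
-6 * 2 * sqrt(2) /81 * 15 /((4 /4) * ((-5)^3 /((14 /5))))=56 * sqrt(2) /1125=0.07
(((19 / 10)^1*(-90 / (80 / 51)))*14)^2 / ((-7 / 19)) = -10115426853 / 1600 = -6322141.78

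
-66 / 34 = -33 / 17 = -1.94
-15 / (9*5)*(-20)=20 / 3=6.67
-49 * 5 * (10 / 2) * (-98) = 120050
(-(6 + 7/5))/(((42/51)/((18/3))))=-1887/35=-53.91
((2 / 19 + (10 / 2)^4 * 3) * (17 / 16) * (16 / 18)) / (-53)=-605659 / 18126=-33.41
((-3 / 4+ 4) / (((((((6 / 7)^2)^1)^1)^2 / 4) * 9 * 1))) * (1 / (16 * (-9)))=-31213 / 1679616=-0.02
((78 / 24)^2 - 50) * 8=-631 / 2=-315.50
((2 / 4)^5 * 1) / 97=1 / 3104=0.00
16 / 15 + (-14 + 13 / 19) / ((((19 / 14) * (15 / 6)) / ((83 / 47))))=-1492444 / 254505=-5.86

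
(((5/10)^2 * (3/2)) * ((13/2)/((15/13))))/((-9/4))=-0.94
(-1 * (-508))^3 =131096512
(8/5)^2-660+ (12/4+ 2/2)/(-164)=-673901/1025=-657.46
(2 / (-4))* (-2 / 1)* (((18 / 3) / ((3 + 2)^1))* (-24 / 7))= -4.11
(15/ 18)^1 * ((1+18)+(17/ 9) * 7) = 725/ 27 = 26.85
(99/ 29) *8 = 792/ 29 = 27.31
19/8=2.38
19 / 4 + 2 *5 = 59 / 4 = 14.75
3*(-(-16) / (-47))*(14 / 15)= -224 / 235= -0.95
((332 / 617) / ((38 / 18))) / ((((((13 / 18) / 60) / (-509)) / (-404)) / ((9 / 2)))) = 2986180188480 / 152399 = 19594486.76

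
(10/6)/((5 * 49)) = 1/147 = 0.01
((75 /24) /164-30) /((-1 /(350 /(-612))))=-6883625 /401472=-17.15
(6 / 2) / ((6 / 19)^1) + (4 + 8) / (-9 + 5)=13 / 2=6.50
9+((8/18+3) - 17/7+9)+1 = 1261/63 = 20.02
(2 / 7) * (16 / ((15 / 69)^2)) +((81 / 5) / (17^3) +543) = 550027924 / 859775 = 639.73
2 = 2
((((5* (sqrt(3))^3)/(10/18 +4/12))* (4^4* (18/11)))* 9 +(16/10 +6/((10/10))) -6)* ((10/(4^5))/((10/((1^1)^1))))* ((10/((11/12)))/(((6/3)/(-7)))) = -1148175* sqrt(3)/484 -21/352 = -4108.94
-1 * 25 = -25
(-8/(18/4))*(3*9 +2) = -464/9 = -51.56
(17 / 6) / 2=17 / 12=1.42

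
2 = 2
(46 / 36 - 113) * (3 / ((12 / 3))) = -2011 / 24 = -83.79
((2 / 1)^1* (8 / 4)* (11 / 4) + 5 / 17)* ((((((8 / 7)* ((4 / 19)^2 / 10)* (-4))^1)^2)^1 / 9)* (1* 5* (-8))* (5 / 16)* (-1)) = 2097152 / 325672179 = 0.01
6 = 6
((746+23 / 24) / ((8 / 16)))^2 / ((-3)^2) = 321377329 / 1296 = 247976.33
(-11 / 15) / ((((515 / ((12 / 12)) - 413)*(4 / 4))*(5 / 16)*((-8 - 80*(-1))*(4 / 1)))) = -11 / 137700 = -0.00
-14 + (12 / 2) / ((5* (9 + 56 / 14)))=-904 / 65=-13.91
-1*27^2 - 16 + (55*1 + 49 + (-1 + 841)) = 199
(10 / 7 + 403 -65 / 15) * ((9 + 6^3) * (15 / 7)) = 9452250 / 49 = 192903.06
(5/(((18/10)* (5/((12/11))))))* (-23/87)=-460/2871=-0.16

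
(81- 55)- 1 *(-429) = 455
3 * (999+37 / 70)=209901 / 70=2998.59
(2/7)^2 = 4/49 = 0.08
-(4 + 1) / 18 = -5 / 18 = -0.28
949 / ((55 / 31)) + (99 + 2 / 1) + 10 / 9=315316 / 495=637.00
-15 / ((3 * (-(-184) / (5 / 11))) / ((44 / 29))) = -25 / 1334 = -0.02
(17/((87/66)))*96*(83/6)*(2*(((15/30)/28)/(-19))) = -32.19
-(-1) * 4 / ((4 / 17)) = 17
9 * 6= 54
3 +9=12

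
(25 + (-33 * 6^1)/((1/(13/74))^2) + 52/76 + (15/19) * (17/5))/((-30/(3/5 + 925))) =-1339682201/1950825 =-686.73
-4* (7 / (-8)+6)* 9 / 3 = -123 / 2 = -61.50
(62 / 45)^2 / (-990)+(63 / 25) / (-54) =-97399 / 2004750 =-0.05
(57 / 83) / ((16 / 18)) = 513 / 664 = 0.77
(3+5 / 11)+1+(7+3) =159 / 11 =14.45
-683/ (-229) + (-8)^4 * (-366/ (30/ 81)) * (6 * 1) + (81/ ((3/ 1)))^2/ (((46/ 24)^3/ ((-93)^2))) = -325858430313823/ 13931215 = -23390524.83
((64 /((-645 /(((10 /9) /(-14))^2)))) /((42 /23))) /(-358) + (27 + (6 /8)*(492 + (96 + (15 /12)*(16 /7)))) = 904842473107 /1924611759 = 470.14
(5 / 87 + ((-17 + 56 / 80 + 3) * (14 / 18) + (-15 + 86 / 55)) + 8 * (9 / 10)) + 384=2110051 / 5742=367.48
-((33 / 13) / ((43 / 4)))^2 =-17424 / 312481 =-0.06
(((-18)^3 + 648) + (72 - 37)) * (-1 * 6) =30894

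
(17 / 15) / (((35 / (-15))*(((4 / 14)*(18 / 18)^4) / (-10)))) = 17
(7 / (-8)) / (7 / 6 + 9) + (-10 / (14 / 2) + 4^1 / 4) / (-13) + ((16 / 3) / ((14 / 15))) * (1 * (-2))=-254939 / 22204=-11.48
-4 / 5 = -0.80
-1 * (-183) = 183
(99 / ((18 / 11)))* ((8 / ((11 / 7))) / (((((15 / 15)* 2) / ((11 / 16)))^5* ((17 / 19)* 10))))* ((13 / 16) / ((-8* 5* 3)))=-3063028969 / 2738041651200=-0.00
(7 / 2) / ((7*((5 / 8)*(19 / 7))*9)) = 28 / 855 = 0.03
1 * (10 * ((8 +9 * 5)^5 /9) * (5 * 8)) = 167278197200 /9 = 18586466355.56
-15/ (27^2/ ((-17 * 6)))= 170/ 81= 2.10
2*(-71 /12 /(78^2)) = -71 /36504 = -0.00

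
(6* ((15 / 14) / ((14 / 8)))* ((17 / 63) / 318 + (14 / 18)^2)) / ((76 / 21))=0.61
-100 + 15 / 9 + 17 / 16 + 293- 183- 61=-48.27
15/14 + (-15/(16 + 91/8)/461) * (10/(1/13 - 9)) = 14657255/13663118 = 1.07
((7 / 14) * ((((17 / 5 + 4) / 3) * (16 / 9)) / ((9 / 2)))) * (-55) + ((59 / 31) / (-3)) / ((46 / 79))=-27.89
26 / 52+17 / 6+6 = 9.33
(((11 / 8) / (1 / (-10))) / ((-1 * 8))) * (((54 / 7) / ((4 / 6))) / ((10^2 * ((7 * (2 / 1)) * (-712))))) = -891 / 44656640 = -0.00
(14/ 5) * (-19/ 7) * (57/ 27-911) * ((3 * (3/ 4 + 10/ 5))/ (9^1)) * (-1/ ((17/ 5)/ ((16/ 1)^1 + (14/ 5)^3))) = -811043728/ 11475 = -70679.19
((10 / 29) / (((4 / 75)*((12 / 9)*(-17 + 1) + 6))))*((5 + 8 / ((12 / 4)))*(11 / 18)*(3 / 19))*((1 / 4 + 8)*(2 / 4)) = -45375 / 35264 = -1.29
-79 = -79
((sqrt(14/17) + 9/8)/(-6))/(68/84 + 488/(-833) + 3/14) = -7497/17512-49*sqrt(238)/2189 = -0.77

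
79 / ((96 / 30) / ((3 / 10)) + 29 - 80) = -237 / 121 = -1.96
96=96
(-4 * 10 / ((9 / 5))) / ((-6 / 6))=200 / 9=22.22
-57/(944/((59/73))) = -57/1168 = -0.05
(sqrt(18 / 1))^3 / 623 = 54* sqrt(2) / 623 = 0.12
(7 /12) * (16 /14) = 2 /3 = 0.67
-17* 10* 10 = -1700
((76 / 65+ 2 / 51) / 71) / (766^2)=2003 / 69050912970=0.00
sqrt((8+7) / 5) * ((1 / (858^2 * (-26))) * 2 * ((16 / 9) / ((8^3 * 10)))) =-sqrt(3) / 27561980160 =-0.00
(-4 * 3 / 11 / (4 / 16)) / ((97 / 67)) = -3216 / 1067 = -3.01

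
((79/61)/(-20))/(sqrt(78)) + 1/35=1/35 - 79 * sqrt(78)/95160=0.02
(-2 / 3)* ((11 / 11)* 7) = -14 / 3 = -4.67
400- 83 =317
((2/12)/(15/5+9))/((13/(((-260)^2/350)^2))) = 17576/441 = 39.85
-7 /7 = -1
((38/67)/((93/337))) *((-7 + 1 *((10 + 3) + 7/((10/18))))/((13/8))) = 102448/4355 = 23.52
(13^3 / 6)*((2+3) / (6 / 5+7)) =54925 / 246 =223.27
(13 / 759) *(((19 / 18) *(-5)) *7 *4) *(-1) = 17290 / 6831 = 2.53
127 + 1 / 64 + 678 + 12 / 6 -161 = 41345 / 64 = 646.02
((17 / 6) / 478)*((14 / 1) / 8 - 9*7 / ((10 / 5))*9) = -19159 / 11472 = -1.67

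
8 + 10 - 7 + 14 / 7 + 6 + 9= 28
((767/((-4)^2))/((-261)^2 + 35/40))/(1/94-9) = -2773/35423375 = -0.00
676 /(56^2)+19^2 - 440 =-61767 /784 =-78.78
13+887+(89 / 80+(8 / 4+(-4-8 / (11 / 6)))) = 787379 / 880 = 894.75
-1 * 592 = -592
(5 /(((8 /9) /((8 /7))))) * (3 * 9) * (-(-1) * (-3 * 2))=-7290 /7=-1041.43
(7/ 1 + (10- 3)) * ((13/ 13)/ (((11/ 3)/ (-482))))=-1840.36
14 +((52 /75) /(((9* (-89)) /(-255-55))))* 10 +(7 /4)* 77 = 1455577 /9612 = 151.43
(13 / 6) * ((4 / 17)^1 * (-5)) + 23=1043 / 51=20.45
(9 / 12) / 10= 3 / 40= 0.08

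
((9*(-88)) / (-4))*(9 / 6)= 297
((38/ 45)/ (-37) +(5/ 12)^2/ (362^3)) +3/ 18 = 181782144721/ 1263746401920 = 0.14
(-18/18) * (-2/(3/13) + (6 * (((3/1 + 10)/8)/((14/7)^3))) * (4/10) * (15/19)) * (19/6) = 7553/288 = 26.23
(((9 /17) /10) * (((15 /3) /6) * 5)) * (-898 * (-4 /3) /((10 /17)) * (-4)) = -1796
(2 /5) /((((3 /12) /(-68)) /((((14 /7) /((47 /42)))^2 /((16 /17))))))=-4078368 /11045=-369.25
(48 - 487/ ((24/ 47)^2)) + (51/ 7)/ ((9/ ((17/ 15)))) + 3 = -36605749/ 20160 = -1815.76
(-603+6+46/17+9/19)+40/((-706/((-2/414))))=-14015303624/23601933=-593.82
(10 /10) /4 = 1 /4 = 0.25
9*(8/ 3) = 24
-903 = -903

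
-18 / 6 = -3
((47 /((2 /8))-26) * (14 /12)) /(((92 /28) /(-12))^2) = 1333584 /529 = 2520.95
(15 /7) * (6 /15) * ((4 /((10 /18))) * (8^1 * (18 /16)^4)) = 79.08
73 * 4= 292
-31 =-31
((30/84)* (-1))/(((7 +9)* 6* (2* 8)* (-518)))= 5/11139072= 0.00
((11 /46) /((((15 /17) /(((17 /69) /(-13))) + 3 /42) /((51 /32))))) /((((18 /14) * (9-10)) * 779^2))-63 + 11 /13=-62.15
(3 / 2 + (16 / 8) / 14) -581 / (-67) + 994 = 942047 / 938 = 1004.31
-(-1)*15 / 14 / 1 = 15 / 14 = 1.07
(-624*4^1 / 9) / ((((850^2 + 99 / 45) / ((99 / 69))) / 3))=-137280 / 83087753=-0.00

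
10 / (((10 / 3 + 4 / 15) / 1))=25 / 9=2.78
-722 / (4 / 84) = -15162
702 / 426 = 117 / 71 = 1.65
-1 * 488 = -488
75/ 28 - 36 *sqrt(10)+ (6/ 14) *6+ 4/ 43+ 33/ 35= 37841/ 6020 - 36 *sqrt(10)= -107.56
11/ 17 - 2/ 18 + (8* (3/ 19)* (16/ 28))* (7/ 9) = 3190/ 2907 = 1.10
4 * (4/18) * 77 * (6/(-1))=-1232/3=-410.67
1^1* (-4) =-4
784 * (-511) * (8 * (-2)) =6409984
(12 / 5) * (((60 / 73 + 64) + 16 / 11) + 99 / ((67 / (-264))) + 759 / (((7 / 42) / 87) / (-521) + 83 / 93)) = 511653054445992 / 404812228051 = 1263.93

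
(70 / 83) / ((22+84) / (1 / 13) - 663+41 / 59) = 2065 / 1752379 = 0.00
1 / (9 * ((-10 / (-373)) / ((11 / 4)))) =4103 / 360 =11.40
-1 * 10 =-10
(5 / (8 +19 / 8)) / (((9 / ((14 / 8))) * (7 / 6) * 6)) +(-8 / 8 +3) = 1504 / 747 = 2.01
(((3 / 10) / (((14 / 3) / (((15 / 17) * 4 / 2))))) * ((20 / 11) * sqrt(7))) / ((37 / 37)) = 0.55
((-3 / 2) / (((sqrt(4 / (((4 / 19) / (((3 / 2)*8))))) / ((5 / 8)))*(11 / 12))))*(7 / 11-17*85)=29790*sqrt(57) / 2299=97.83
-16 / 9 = -1.78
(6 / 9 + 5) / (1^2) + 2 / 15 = 29 / 5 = 5.80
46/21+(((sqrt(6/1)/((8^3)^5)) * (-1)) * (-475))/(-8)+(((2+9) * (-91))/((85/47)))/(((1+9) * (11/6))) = -249901/8925 - 475 * sqrt(6)/281474976710656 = -28.00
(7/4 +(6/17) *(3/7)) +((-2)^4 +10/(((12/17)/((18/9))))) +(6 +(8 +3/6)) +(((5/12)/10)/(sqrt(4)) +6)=381307/5712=66.76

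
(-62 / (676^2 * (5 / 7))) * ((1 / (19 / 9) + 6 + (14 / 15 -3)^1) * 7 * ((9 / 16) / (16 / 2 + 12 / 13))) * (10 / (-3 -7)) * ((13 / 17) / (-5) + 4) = 233951823 / 164634392000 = 0.00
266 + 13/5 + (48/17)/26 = 296923/1105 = 268.71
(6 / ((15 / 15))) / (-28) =-3 / 14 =-0.21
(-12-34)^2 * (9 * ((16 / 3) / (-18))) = -16928 / 3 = -5642.67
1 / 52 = 0.02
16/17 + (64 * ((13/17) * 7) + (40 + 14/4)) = 13159/34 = 387.03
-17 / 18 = -0.94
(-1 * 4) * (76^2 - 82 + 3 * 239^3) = -163845804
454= 454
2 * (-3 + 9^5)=118092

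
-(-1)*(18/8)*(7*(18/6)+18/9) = 51.75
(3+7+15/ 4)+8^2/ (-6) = 37/ 12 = 3.08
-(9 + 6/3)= -11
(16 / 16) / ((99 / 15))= 5 / 33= 0.15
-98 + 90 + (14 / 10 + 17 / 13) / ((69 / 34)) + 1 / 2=-55307 / 8970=-6.17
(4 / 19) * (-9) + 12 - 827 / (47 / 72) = -1122312 / 893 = -1256.79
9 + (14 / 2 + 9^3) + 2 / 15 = 11177 / 15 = 745.13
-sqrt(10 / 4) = -sqrt(10) / 2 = -1.58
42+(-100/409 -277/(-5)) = 198683/2045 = 97.16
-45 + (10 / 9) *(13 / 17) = -6755 / 153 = -44.15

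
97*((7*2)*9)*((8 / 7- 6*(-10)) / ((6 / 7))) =871836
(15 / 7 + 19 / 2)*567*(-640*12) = -50699520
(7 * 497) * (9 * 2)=62622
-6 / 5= -1.20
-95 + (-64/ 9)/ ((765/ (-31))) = -652091/ 6885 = -94.71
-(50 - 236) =186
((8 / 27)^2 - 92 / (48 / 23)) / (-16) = 128291 / 46656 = 2.75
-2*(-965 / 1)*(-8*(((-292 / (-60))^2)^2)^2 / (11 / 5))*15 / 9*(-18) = 66251951981.22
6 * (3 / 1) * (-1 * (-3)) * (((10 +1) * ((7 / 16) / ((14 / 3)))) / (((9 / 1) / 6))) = 297 / 8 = 37.12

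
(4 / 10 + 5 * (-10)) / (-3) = 16.53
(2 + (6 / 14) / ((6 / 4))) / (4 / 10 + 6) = 5 / 14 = 0.36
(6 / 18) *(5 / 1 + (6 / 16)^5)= 164083 / 98304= 1.67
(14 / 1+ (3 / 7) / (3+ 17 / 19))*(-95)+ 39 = -674153 / 518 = -1301.45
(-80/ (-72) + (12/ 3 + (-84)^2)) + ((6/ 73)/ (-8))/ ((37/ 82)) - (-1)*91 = 347720231/ 48618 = 7152.09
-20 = -20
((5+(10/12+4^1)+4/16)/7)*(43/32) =5203/2688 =1.94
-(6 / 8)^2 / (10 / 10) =-9 / 16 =-0.56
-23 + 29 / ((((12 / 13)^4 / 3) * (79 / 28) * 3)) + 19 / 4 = -1676149 / 409536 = -4.09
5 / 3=1.67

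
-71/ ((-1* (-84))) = -71/ 84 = -0.85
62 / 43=1.44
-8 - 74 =-82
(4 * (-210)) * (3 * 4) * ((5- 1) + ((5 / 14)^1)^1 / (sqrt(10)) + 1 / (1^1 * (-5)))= -38304- 360 * sqrt(10)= -39442.42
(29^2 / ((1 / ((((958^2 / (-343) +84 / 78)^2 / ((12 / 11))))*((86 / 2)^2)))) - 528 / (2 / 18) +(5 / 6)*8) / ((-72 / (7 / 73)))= -608225576415444006559 / 44787159144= -13580356245.86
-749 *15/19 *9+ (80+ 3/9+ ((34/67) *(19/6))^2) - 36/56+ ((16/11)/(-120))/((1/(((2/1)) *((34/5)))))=-15485160002567/2955333150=-5239.73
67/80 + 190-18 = 13827/80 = 172.84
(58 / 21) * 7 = 58 / 3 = 19.33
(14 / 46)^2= 49 / 529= 0.09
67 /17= 3.94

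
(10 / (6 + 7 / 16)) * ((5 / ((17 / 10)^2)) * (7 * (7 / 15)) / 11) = 784000 / 982311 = 0.80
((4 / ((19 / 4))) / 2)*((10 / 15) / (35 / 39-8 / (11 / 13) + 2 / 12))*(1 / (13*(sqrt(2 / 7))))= -176*sqrt(14) / 136781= -0.00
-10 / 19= -0.53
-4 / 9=-0.44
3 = 3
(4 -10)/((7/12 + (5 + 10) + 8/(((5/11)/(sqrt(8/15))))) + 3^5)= -27927000/1200602429 + 253440 * sqrt(30)/1200602429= -0.02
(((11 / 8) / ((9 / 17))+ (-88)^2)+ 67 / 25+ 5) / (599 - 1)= 13957699 / 1076400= 12.97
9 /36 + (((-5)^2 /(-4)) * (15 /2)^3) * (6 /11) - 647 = -366953 /176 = -2084.96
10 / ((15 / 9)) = 6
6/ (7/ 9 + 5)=27/ 26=1.04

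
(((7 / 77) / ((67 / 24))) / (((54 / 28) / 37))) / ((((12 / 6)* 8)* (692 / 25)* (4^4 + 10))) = 925 / 174421368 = 0.00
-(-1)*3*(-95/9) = -31.67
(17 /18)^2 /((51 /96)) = 136 /81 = 1.68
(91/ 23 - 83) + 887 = 18583/ 23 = 807.96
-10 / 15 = -2 / 3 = -0.67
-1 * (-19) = 19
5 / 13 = 0.38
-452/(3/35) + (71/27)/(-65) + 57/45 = -9252548/1755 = -5272.11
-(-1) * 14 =14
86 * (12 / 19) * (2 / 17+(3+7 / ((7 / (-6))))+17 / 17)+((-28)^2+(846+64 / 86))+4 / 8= 42472637 / 27778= 1529.00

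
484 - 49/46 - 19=21341/46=463.93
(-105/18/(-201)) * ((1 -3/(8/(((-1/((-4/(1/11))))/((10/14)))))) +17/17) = 24493/424512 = 0.06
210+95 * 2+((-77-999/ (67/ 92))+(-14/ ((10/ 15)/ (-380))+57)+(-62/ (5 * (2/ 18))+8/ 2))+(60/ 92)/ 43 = 2279663871/ 331315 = 6880.65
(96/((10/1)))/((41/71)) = 3408/205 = 16.62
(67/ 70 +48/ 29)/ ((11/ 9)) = 47727/ 22330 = 2.14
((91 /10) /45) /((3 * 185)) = 91 /249750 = 0.00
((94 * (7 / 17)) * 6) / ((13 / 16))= 63168 / 221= 285.83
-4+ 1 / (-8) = -33 / 8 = -4.12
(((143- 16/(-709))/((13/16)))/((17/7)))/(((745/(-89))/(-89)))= 770.64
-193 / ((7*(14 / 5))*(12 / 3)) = -965 / 392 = -2.46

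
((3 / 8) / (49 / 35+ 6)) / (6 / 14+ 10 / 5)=105 / 5032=0.02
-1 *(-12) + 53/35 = 473/35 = 13.51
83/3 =27.67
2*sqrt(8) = 4*sqrt(2) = 5.66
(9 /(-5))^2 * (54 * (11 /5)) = 384.91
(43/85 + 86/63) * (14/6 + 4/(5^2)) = 110209/23625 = 4.66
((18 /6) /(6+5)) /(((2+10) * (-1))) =-1 /44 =-0.02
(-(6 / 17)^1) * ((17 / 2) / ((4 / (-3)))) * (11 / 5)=99 / 20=4.95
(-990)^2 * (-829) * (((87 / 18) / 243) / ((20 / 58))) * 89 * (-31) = 1163744392855 / 9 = 129304932539.44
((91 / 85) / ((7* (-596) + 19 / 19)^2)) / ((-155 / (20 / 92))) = -91 / 1054359790805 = -0.00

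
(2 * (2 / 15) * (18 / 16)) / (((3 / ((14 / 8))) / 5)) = 7 / 8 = 0.88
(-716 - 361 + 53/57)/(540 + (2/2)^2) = -61336/30837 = -1.99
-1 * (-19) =19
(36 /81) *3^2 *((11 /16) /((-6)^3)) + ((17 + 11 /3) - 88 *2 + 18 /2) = -126443 /864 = -146.35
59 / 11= 5.36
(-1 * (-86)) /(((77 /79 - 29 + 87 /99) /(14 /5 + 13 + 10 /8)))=-38226441 /707710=-54.01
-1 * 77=-77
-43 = -43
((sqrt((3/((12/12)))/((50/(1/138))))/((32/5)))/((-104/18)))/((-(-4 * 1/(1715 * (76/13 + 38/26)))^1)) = -1466325 * sqrt(23)/3980288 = -1.77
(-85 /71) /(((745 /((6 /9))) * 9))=-34 /285633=-0.00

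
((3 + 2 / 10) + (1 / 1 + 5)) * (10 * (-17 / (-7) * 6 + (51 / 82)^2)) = 16193265 / 11767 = 1376.16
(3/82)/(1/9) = 27/82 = 0.33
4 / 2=2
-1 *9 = -9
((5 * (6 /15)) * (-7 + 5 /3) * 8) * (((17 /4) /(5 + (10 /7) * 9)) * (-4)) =30464 /375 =81.24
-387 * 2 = -774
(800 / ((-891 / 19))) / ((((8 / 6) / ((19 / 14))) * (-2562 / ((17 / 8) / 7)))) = 153425 / 74569572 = 0.00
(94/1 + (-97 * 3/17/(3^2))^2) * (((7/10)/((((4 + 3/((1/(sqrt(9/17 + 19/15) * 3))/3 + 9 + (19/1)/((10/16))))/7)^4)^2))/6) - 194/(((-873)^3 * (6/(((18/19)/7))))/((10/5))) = 350965239058281916785555285865627013489198060374269183881402475198287954198455 * sqrt(116790)/442727976257556116093836286070868175197191012500169817547136343940165548918102296 + 1546467721338821953477633692600597505033613341371710150041541045137678566922797248451305680853/1795052214627477321277190167891932958752655142361747029707669445248519965639071326860338880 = 861.79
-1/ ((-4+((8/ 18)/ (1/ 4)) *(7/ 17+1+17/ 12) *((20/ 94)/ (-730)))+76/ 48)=6299316/ 15232579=0.41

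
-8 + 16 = 8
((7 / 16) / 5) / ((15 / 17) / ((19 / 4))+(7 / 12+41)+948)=6783 / 76726900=0.00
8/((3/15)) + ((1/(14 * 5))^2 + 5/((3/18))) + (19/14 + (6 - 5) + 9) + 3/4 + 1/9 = 1812917/22050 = 82.22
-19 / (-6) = 19 / 6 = 3.17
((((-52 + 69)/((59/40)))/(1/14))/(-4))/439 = -2380/25901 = -0.09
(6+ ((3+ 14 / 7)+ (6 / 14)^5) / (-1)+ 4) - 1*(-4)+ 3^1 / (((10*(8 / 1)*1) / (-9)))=11627811 / 1344560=8.65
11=11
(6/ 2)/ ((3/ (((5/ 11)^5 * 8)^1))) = 25000/ 161051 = 0.16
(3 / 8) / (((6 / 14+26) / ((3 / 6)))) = 0.01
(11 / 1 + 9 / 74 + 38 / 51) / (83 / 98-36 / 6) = -2.30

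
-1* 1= -1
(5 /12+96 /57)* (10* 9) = 7185 /38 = 189.08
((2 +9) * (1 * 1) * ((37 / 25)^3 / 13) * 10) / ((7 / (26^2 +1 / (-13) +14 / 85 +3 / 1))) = 836211331472 / 314234375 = 2661.11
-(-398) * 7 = 2786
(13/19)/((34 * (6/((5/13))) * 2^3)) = 5/31008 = 0.00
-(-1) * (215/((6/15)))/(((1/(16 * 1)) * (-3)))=-8600/3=-2866.67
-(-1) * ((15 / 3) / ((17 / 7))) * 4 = 140 / 17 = 8.24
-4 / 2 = -2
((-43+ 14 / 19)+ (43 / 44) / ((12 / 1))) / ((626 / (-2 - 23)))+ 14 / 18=46390933 / 18840096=2.46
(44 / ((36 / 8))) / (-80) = -11 / 90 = -0.12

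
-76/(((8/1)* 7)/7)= -19/2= -9.50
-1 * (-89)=89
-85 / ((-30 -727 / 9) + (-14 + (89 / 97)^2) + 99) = 7197885 / 2111599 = 3.41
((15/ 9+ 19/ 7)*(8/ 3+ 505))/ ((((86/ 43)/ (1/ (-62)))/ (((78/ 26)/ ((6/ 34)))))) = -595493/ 1953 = -304.91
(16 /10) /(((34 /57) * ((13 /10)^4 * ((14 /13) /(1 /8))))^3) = 9042626953125 /17870267558905307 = 0.00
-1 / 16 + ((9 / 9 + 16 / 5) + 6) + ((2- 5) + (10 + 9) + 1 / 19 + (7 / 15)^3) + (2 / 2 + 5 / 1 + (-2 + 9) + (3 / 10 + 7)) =47803147 / 1026000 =46.59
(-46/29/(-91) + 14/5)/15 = 0.19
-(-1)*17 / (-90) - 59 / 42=-502 / 315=-1.59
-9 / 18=-1 / 2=-0.50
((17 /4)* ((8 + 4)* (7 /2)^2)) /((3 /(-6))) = -2499 /2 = -1249.50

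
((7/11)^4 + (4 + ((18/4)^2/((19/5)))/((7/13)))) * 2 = 28.12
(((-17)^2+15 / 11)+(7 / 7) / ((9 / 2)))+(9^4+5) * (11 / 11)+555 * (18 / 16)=5924921 / 792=7480.96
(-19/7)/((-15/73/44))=61028/105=581.22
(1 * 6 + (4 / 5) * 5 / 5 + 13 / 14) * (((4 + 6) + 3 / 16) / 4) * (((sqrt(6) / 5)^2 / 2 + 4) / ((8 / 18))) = 81745641 / 448000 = 182.47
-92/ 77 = -1.19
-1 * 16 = -16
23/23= 1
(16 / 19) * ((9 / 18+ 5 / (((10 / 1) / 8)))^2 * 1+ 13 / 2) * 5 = 2140 / 19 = 112.63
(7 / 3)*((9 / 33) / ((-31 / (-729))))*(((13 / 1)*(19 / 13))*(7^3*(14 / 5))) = 465587514 / 1705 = 273071.86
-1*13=-13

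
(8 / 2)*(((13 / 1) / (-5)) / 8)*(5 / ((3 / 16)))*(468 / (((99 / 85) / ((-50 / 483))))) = 22984000 / 15939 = 1442.00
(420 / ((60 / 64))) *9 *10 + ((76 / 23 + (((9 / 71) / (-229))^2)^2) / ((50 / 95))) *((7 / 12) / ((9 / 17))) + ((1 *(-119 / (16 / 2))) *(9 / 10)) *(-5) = 140240101003899352059649213 / 3471817687693662750480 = 40393.86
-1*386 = -386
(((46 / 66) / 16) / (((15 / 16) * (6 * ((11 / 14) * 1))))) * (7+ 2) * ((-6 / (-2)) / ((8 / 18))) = 1449 / 2420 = 0.60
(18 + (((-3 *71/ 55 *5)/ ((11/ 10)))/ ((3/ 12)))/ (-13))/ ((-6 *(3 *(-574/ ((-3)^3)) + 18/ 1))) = -55251/ 1157728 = -0.05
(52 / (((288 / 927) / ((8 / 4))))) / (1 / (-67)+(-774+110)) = -89713 / 177956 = -0.50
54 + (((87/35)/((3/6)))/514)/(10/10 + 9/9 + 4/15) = 3303225/61166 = 54.00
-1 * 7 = -7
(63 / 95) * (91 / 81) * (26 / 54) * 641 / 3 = 76.65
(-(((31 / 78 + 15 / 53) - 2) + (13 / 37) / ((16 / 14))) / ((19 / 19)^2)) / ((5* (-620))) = -619243 / 1896679200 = -0.00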